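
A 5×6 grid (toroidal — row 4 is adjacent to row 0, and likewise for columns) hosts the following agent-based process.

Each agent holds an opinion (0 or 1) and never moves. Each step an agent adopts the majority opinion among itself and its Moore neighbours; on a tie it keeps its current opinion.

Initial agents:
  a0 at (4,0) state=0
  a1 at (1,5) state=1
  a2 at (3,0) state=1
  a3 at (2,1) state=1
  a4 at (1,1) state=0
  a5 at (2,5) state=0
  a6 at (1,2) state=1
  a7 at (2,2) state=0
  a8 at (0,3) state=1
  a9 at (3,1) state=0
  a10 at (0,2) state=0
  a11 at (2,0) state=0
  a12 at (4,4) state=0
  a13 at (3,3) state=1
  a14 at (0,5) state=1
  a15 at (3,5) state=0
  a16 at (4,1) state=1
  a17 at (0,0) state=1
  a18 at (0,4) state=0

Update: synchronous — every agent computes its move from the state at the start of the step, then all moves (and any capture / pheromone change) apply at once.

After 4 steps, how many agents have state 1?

t=1: a0@(4,0):1 a1@(1,5):1 a2@(3,0):0 a3@(2,1):0 a4@(1,1):0 a5@(2,5):0 a6@(1,2):1 a7@(2,2):0 a8@(0,3):0 a9@(3,1):0 a10@(0,2):1 a11@(2,0):0 a12@(4,4):0 a13@(3,3):0 a14@(0,5):1 a15@(3,5):0 a16@(4,1):1 a17@(0,0):1 a18@(0,4):1
t=2: a0@(4,0):1 a1@(1,5):1 a2@(3,0):0 a3@(2,1):0 a4@(1,1):0 a5@(2,5):0 a6@(1,2):0 a7@(2,2):0 a8@(0,3):1 a9@(3,1):0 a10@(0,2):1 a11@(2,0):0 a12@(4,4):0 a13@(3,3):0 a14@(0,5):1 a15@(3,5):0 a16@(4,1):1 a17@(0,0):1 a18@(0,4):1
t=3: (unchanged — steady state)

8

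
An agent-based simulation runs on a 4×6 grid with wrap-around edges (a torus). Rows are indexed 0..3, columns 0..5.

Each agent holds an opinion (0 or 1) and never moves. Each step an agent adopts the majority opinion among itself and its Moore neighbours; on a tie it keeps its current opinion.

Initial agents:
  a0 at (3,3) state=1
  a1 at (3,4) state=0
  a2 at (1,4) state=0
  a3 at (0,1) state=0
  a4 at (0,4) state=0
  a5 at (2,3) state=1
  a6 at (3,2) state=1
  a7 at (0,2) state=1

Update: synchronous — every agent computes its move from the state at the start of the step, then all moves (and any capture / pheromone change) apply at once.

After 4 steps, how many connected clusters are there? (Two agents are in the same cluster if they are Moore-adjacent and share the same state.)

2

t=1: a0@(3,3):1 a1@(3,4):0 a2@(1,4):0 a3@(0,1):1 a4@(0,4):0 a5@(2,3):1 a6@(3,2):1 a7@(0,2):1
t=2: (unchanged — steady state)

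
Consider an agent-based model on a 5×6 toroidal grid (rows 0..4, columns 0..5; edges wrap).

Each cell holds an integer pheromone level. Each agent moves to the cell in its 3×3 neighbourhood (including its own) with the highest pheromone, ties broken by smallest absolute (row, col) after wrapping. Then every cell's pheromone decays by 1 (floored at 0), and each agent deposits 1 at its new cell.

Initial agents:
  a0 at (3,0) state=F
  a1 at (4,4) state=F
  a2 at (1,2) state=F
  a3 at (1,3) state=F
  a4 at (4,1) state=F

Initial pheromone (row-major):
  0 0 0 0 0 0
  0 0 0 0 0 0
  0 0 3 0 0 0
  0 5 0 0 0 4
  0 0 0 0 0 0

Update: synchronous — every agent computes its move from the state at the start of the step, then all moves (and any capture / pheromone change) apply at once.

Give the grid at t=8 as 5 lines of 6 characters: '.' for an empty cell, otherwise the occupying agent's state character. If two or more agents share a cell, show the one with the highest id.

......
......
......
.F...F
......

t=1: a0@(3,1) a1@(3,5) a2@(2,2) a3@(2,2) a4@(3,1) | pheromone: 0 0 0 0 0 0 / 0 0 0 0 0 0 / 0 0 4 0 0 0 / 0 6 0 0 0 4 / 0 0 0 0 0 0
t=2: a0@(3,1) a1@(3,5) a2@(3,1) a3@(3,1) a4@(3,1) | pheromone: 0 0 0 0 0 0 / 0 0 0 0 0 0 / 0 0 3 0 0 0 / 0 9 0 0 0 4 / 0 0 0 0 0 0
t=3: a0@(3,1) a1@(3,5) a2@(3,1) a3@(3,1) a4@(3,1) | pheromone: 0 0 0 0 0 0 / 0 0 0 0 0 0 / 0 0 2 0 0 0 / 0 12 0 0 0 4 / 0 0 0 0 0 0
t=4: a0@(3,1) a1@(3,5) a2@(3,1) a3@(3,1) a4@(3,1) | pheromone: 0 0 0 0 0 0 / 0 0 0 0 0 0 / 0 0 1 0 0 0 / 0 15 0 0 0 4 / 0 0 0 0 0 0
t=5: a0@(3,1) a1@(3,5) a2@(3,1) a3@(3,1) a4@(3,1) | pheromone: 0 0 0 0 0 0 / 0 0 0 0 0 0 / 0 0 0 0 0 0 / 0 18 0 0 0 4 / 0 0 0 0 0 0
t=6: a0@(3,1) a1@(3,5) a2@(3,1) a3@(3,1) a4@(3,1) | pheromone: 0 0 0 0 0 0 / 0 0 0 0 0 0 / 0 0 0 0 0 0 / 0 21 0 0 0 4 / 0 0 0 0 0 0
t=7: a0@(3,1) a1@(3,5) a2@(3,1) a3@(3,1) a4@(3,1) | pheromone: 0 0 0 0 0 0 / 0 0 0 0 0 0 / 0 0 0 0 0 0 / 0 24 0 0 0 4 / 0 0 0 0 0 0
t=8: a0@(3,1) a1@(3,5) a2@(3,1) a3@(3,1) a4@(3,1) | pheromone: 0 0 0 0 0 0 / 0 0 0 0 0 0 / 0 0 0 0 0 0 / 0 27 0 0 0 4 / 0 0 0 0 0 0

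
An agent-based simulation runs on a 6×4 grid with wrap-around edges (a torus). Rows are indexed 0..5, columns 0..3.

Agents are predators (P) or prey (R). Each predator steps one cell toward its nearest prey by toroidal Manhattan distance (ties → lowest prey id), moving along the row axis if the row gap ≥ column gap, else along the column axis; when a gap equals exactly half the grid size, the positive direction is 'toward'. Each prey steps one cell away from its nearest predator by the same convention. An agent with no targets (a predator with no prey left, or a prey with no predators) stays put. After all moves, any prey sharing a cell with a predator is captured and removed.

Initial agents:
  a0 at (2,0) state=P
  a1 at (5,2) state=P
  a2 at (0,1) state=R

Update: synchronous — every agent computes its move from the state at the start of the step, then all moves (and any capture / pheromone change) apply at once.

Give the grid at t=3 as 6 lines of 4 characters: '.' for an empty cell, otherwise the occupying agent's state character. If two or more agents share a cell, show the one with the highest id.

t=1: a0@(1,0):P a1@(0,2):P a2@(1,1):R
t=2: a0@(1,1):P a1@(1,2):P
t=3: (unchanged — steady state)

....
.PP.
....
....
....
....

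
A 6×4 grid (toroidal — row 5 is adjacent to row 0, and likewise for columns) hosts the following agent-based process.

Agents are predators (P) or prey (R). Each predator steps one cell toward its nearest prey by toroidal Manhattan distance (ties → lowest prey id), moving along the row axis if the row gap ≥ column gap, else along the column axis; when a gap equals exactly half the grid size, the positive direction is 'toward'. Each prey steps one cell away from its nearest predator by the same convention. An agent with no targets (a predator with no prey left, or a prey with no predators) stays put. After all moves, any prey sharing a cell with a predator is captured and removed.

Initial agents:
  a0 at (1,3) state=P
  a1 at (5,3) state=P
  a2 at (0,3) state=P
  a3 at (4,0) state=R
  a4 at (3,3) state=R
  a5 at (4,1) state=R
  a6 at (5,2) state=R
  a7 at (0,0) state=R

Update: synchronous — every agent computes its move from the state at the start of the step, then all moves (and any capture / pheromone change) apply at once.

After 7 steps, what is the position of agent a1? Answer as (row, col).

t=1: a0@(2,3):P a1@(5,2):P a2@(0,0):P a3@(3,0):R a4@(4,3):R a5@(4,0):R a6@(5,1):R a7@(0,1):R
t=2: a0@(3,3):P a1@(5,1):P a2@(0,1):P a3@(4,0):R a4@(5,3):R a5@(3,0):R a6@(5,0):R a7@(0,2):R
t=3: a0@(3,0):P a1@(5,0):P a2@(0,2):P a4@(0,3):R a5@(3,1):R a6@(5,3):R a7@(0,3):R
t=4: a0@(3,1):P a1@(5,3):P a2@(0,3):P a4@(0,0):R a5@(3,2):R a6@(5,2):R a7@(0,0):R
t=5: a0@(3,2):P a1@(5,2):P a2@(0,0):P a4@(0,1):R a5@(3,3):R a6@(5,1):R a7@(0,1):R
t=6: a0@(3,3):P a1@(5,1):P a2@(0,1):P a4@(0,2):R a5@(3,0):R a6@(5,0):R a7@(0,2):R
t=7: a0@(3,0):P a1@(5,0):P a2@(0,2):P a4@(0,3):R a5@(3,1):R a6@(5,3):R a7@(0,3):R

(5, 0)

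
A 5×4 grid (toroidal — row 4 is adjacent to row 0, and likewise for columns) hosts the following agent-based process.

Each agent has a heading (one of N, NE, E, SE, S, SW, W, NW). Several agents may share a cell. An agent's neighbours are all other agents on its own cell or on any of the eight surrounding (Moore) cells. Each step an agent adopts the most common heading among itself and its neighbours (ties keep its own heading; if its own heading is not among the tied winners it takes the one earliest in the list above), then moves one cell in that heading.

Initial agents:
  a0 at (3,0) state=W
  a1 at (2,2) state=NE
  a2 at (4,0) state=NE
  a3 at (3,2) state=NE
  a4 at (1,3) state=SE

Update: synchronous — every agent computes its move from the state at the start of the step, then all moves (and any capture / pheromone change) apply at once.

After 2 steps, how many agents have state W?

t=1: a0@(3,3):W a1@(1,3):NE a2@(3,1):NE a3@(2,3):NE a4@(2,0):SE
t=2: a0@(3,2):W a1@(0,0):NE a2@(2,2):NE a3@(1,0):NE a4@(1,1):NE

1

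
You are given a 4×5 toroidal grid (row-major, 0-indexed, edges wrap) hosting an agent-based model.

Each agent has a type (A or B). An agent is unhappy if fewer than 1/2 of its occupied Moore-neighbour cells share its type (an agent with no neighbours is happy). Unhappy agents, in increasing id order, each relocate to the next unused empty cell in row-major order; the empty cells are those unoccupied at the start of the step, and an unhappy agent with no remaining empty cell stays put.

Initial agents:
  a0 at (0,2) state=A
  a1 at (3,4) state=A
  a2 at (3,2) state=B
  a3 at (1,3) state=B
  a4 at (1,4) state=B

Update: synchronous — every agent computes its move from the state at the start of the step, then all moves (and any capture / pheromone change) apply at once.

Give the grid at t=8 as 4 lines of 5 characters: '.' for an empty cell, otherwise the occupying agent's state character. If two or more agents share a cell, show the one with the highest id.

t=1: a0@(0,0):A a1@(3,4):A a2@(0,1):B a3@(1,3):B a4@(1,4):B
t=2: a0@(0,2):A a1@(3,4):A a2@(0,3):B a3@(1,3):B a4@(1,4):B
t=3: a0@(0,0):A a1@(0,1):A a2@(0,3):B a3@(1,3):B a4@(1,4):B
t=4: (unchanged — steady state)

AA.B.
...BB
.....
.....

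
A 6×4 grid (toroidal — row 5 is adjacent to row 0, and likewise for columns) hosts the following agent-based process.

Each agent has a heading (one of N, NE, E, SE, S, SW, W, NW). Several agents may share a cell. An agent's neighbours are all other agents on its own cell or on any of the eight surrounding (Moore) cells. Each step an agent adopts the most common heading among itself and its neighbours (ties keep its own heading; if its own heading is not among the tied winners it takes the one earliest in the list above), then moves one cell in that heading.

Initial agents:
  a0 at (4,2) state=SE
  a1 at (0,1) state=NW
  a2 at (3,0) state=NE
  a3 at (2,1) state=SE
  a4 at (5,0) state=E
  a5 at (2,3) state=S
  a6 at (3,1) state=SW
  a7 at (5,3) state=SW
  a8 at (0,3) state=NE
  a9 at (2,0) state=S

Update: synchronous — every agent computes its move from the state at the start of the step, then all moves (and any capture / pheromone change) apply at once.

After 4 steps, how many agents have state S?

t=1: a0@(5,1):SW a1@(5,0):NW a2@(4,0):S a3@(3,2):SE a4@(5,1):E a5@(3,3):S a6@(4,2):SE a7@(0,2):SW a8@(5,0):NE a9@(3,0):S
t=2: a0@(0,0):SW a1@(4,3):NW a2@(5,0):S a3@(4,3):SE a4@(0,0):SW a5@(4,3):S a6@(5,3):SE a7@(1,1):SW a8@(4,1):NE a9@(4,0):S
t=3: a0@(1,3):SW a1@(5,3):S a2@(0,0):S a3@(5,3):S a4@(1,3):SW a5@(5,3):S a6@(0,3):S a7@(2,0):SW a8@(5,1):S a9@(5,0):S
t=4: a0@(2,2):SW a1@(0,3):S a2@(1,0):S a3@(0,3):S a4@(2,2):SW a5@(0,3):S a6@(1,3):S a7@(3,3):SW a8@(0,1):S a9@(0,0):S

7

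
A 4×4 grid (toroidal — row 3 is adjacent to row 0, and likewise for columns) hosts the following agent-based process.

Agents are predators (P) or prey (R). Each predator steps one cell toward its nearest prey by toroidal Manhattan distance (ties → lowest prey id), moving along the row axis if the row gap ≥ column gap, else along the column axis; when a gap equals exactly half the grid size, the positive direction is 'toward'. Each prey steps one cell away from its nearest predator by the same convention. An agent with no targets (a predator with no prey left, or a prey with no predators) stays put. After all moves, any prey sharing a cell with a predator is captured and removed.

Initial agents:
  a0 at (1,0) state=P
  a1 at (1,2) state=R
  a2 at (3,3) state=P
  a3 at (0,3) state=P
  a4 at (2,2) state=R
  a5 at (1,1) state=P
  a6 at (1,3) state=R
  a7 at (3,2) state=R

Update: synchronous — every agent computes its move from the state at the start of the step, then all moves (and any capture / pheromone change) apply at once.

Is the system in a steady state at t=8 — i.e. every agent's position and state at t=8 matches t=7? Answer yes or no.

yes

t=1: a0@(1,3):P a2@(3,2):P a3@(1,3):P a5@(1,2):P a7@(3,1):R
t=2: a0@(2,3):P a2@(3,1):P a3@(2,3):P a5@(2,2):P a7@(3,0):R
t=3: a0@(3,3):P a2@(3,0):P a3@(3,3):P a5@(2,3):P
t=4: (unchanged — steady state)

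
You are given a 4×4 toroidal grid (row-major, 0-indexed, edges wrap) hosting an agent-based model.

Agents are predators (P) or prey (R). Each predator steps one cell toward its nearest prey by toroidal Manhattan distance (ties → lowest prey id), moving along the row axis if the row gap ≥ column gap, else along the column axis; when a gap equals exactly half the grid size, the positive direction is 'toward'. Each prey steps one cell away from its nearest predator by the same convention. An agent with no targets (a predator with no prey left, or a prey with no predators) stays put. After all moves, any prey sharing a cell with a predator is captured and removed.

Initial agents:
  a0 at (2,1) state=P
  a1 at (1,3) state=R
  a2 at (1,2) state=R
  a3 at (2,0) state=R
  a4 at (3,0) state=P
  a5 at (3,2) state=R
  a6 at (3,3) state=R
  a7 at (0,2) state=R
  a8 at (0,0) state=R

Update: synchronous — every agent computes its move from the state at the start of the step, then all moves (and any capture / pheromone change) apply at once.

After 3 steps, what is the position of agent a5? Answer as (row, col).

t=1: a0@(2,0):P a1@(1,2):R a2@(0,2):R a3@(2,3):R a4@(2,0):P a5@(0,2):R a6@(3,2):R a7@(3,2):R a8@(1,0):R
t=2: a0@(2,3):P a1@(1,1):R a2@(3,2):R a3@(2,2):R a4@(2,3):P a5@(3,2):R a6@(3,1):R a7@(3,1):R a8@(0,0):R
t=3: a0@(2,2):P a1@(1,0):R a2@(0,2):R a3@(2,1):R a4@(2,2):P a5@(0,2):R a6@(3,0):R a7@(3,0):R a8@(3,0):R

(0, 2)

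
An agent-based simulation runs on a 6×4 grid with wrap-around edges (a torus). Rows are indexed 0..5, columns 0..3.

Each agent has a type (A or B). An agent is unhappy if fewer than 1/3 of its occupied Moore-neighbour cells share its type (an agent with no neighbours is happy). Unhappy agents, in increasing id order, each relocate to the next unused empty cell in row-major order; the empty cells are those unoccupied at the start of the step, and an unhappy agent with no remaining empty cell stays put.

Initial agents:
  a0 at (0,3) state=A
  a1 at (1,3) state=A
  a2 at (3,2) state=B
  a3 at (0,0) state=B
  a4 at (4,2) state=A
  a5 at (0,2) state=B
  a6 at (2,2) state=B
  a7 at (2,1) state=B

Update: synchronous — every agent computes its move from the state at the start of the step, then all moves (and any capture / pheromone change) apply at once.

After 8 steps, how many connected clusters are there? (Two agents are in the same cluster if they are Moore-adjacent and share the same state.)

2

t=1: a0@(0,3):A a1@(0,1):A a2@(3,2):B a3@(1,0):B a4@(1,1):A a5@(1,2):B a6@(2,2):B a7@(2,1):B
t=2: a0@(0,0):A a1@(0,1):A a2@(3,2):B a3@(0,2):B a4@(1,3):A a5@(1,2):B a6@(2,2):B a7@(2,1):B
t=3: a0@(0,0):A a1@(0,1):A a2@(3,2):B a3@(0,2):B a4@(0,3):A a5@(1,2):B a6@(2,2):B a7@(2,1):B
t=4: (unchanged — steady state)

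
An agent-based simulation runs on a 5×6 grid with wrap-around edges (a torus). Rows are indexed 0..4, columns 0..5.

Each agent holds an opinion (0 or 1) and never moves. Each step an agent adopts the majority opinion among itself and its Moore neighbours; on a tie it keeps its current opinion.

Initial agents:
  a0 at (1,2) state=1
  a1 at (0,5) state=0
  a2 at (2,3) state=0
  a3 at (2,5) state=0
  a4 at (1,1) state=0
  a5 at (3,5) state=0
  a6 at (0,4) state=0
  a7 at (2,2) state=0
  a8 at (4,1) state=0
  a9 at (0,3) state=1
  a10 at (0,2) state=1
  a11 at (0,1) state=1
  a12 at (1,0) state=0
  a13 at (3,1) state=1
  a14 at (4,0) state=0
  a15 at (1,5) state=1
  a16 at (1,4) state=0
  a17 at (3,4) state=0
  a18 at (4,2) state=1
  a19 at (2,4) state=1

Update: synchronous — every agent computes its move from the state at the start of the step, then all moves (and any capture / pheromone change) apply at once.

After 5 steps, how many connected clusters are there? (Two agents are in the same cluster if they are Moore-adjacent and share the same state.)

2

t=1: a0@(1,2):1 a1@(0,5):0 a2@(2,3):0 a3@(2,5):0 a4@(1,1):0 a5@(3,5):0 a6@(0,4):0 a7@(2,2):0 a8@(4,1):1 a9@(0,3):1 a10@(0,2):1 a11@(0,1):1 a12@(1,0):0 a13@(3,1):0 a14@(4,0):0 a15@(1,5):0 a16@(1,4):0 a17@(3,4):0 a18@(4,2):1 a19@(2,4):0
t=2: (unchanged — steady state)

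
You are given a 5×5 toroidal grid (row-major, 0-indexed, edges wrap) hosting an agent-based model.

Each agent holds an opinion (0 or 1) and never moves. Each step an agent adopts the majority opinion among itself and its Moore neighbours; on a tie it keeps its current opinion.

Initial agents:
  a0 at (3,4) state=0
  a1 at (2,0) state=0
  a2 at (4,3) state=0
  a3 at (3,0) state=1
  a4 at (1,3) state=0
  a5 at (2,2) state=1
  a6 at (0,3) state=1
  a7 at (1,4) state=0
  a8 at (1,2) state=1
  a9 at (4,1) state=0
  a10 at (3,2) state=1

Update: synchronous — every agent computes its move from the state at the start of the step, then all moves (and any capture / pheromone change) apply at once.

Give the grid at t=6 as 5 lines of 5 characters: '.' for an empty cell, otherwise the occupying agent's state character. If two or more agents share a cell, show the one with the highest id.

t=1: a0@(3,4):0 a1@(2,0):0 a2@(4,3):0 a3@(3,0):0 a4@(1,3):1 a5@(2,2):1 a6@(0,3):0 a7@(1,4):0 a8@(1,2):1 a9@(4,1):1 a10@(3,2):1
t=2: (unchanged — steady state)

...0.
..110
0.1..
0.1.0
.1.0.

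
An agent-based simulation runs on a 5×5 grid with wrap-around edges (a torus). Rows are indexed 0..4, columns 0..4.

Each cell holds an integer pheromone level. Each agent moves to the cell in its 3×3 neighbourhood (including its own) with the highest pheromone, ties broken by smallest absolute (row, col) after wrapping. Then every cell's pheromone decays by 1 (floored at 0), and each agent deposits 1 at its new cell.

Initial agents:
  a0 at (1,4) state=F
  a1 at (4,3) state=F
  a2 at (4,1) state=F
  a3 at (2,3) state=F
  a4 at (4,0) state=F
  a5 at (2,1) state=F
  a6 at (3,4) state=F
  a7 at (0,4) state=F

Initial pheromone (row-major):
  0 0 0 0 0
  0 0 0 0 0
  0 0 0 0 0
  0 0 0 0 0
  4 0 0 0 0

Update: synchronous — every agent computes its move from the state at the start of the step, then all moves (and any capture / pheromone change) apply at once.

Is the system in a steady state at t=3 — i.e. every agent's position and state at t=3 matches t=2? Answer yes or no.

no

t=1: a0@(0,0) a1@(0,2) a2@(4,0) a3@(1,2) a4@(4,0) a5@(1,0) a6@(4,0) a7@(4,0) | pheromone: 1 0 1 0 0 / 1 0 1 0 0 / 0 0 0 0 0 / 0 0 0 0 0 / 7 0 0 0 0
t=2: a0@(4,0) a1@(0,2) a2@(4,0) a3@(0,2) a4@(4,0) a5@(0,0) a6@(4,0) a7@(4,0) | pheromone: 1 0 2 0 0 / 0 0 0 0 0 / 0 0 0 0 0 / 0 0 0 0 0 / 11 0 0 0 0
t=3: a0@(4,0) a1@(0,2) a2@(4,0) a3@(0,2) a4@(4,0) a5@(4,0) a6@(4,0) a7@(4,0) | pheromone: 0 0 3 0 0 / 0 0 0 0 0 / 0 0 0 0 0 / 0 0 0 0 0 / 16 0 0 0 0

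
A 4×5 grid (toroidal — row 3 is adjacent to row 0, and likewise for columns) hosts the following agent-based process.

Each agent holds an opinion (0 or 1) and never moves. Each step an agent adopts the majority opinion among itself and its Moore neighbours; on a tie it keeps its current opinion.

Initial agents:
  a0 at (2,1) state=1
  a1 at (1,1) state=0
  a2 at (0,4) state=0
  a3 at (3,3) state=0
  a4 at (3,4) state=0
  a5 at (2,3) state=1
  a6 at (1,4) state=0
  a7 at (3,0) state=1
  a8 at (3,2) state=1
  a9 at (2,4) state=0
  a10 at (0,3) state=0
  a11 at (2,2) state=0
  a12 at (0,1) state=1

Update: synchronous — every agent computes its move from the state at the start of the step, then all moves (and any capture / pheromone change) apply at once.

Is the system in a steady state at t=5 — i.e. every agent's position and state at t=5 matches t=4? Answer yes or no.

t=1: a0@(2,1):1 a1@(1,1):0 a2@(0,4):0 a3@(3,3):0 a4@(3,4):0 a5@(2,3):0 a6@(1,4):0 a7@(3,0):1 a8@(3,2):1 a9@(2,4):0 a10@(0,3):0 a11@(2,2):0 a12@(0,1):1
t=2: a0@(2,1):1 a1@(1,1):0 a2@(0,4):0 a3@(3,3):0 a4@(3,4):0 a5@(2,3):0 a6@(1,4):0 a7@(3,0):1 a8@(3,2):0 a9@(2,4):0 a10@(0,3):0 a11@(2,2):0 a12@(0,1):1
t=3: a0@(2,1):0 a1@(1,1):0 a2@(0,4):0 a3@(3,3):0 a4@(3,4):0 a5@(2,3):0 a6@(1,4):0 a7@(3,0):1 a8@(3,2):0 a9@(2,4):0 a10@(0,3):0 a11@(2,2):0 a12@(0,1):1
t=4: a0@(2,1):0 a1@(1,1):0 a2@(0,4):0 a3@(3,3):0 a4@(3,4):0 a5@(2,3):0 a6@(1,4):0 a7@(3,0):0 a8@(3,2):0 a9@(2,4):0 a10@(0,3):0 a11@(2,2):0 a12@(0,1):1
t=5: a0@(2,1):0 a1@(1,1):0 a2@(0,4):0 a3@(3,3):0 a4@(3,4):0 a5@(2,3):0 a6@(1,4):0 a7@(3,0):0 a8@(3,2):0 a9@(2,4):0 a10@(0,3):0 a11@(2,2):0 a12@(0,1):0

no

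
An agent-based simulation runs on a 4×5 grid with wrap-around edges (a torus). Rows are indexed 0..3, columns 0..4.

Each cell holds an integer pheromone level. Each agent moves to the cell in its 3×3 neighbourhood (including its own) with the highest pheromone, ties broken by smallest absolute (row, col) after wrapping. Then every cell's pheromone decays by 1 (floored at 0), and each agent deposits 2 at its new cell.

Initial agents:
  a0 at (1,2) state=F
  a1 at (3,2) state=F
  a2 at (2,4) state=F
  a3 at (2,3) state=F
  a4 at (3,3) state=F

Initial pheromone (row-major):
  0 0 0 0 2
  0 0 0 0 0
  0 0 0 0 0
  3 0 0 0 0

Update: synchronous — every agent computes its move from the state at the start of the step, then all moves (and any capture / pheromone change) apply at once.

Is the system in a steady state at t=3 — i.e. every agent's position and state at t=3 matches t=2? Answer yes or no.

t=1: a0@(0,1) a1@(0,1) a2@(3,0) a3@(1,2) a4@(0,4) | pheromone: 0 4 0 0 3 / 0 0 2 0 0 / 0 0 0 0 0 / 4 0 0 0 0
t=2: a0@(0,1) a1@(0,1) a2@(0,1) a3@(0,1) a4@(3,0) | pheromone: 0 11 0 0 2 / 0 0 1 0 0 / 0 0 0 0 0 / 5 0 0 0 0
t=3: a0@(0,1) a1@(0,1) a2@(0,1) a3@(0,1) a4@(0,1) | pheromone: 0 20 0 0 1 / 0 0 0 0 0 / 0 0 0 0 0 / 4 0 0 0 0

no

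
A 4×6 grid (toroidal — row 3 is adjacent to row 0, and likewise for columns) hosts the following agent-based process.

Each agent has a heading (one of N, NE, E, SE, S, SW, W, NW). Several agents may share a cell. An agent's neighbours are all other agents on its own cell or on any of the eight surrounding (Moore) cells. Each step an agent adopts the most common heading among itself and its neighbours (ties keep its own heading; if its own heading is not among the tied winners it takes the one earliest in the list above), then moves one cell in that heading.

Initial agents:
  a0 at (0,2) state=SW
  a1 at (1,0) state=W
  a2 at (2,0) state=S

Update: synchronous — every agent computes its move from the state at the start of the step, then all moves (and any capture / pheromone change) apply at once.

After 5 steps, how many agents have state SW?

t=1: a0@(1,1):SW a1@(1,5):W a2@(3,0):S
t=2: a0@(2,0):SW a1@(1,4):W a2@(0,0):S
t=3: a0@(3,5):SW a1@(1,3):W a2@(1,0):S
t=4: a0@(0,4):SW a1@(1,2):W a2@(2,0):S
t=5: a0@(1,3):SW a1@(1,1):W a2@(3,0):S

1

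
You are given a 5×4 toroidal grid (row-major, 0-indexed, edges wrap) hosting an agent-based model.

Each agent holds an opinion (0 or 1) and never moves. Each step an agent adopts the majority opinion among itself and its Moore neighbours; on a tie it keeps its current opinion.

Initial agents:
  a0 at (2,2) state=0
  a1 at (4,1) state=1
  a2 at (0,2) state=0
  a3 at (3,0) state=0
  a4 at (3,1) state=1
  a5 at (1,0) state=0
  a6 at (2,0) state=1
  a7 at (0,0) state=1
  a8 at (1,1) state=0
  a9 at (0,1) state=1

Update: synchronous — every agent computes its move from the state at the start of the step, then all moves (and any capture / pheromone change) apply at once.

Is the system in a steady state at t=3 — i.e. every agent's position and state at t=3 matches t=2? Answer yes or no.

t=1: a0@(2,2):0 a1@(4,1):1 a2@(0,2):0 a3@(3,0):1 a4@(3,1):1 a5@(1,0):1 a6@(2,0):0 a7@(0,0):1 a8@(1,1):0 a9@(0,1):1
t=2: a0@(2,2):0 a1@(4,1):1 a2@(0,2):0 a3@(3,0):1 a4@(3,1):1 a5@(1,0):1 a6@(2,0):1 a7@(0,0):1 a8@(1,1):0 a9@(0,1):1
t=3: a0@(2,2):0 a1@(4,1):1 a2@(0,2):0 a3@(3,0):1 a4@(3,1):1 a5@(1,0):1 a6@(2,0):1 a7@(0,0):1 a8@(1,1):1 a9@(0,1):1

no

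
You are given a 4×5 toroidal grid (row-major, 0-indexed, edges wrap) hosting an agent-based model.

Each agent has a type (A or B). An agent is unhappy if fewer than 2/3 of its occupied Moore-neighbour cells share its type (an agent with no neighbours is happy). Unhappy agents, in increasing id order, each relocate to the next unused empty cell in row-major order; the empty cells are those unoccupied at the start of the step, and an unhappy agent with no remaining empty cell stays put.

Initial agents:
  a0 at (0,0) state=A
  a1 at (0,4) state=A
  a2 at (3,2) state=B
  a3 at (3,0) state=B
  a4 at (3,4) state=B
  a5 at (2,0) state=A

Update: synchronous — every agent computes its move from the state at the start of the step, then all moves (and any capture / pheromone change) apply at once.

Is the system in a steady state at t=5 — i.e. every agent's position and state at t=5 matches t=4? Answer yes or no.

t=1: a0@(0,1):A a1@(0,2):A a2@(3,2):B a3@(0,3):B a4@(1,0):B a5@(1,1):A
t=2: a0@(0,0):A a1@(0,4):A a2@(1,2):B a3@(1,3):B a4@(1,4):B a5@(1,1):A
t=3: a0@(0,0):A a1@(0,1):A a2@(0,2):B a3@(1,3):B a4@(0,3):B a5@(1,0):A
t=4: (unchanged — steady state)

yes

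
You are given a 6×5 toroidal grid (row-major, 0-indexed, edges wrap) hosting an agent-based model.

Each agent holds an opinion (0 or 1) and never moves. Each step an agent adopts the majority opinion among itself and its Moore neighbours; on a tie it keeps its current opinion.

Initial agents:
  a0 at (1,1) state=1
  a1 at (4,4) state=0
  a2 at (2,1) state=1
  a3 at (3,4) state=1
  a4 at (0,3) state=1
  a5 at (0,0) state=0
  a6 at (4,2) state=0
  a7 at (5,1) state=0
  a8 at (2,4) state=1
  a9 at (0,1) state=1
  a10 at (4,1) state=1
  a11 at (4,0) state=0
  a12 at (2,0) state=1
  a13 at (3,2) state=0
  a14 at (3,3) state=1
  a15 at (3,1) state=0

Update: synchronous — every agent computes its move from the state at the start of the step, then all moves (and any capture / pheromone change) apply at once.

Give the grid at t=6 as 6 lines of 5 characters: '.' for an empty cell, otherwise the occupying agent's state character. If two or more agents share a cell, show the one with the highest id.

01.1.
.1...
11..1
.0011
000.0
.0...

t=1: a0@(1,1):1 a1@(4,4):0 a2@(2,1):1 a3@(3,4):1 a4@(0,3):1 a5@(0,0):0 a6@(4,2):0 a7@(5,1):0 a8@(2,4):1 a9@(0,1):1 a10@(4,1):0 a11@(4,0):0 a12@(2,0):1 a13@(3,2):0 a14@(3,3):1 a15@(3,1):0
t=2: (unchanged — steady state)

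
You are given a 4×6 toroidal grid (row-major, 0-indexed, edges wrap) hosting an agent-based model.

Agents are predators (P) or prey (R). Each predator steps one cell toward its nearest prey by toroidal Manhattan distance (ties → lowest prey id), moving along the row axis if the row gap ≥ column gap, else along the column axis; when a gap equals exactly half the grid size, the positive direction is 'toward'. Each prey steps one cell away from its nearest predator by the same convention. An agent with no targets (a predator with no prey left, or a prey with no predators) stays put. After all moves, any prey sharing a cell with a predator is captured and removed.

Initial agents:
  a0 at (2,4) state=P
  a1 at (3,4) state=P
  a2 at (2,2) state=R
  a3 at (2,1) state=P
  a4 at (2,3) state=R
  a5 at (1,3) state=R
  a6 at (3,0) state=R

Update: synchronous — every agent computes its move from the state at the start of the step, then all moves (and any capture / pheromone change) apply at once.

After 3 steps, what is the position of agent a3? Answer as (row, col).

t=1: a0@(2,3):P a1@(2,4):P a3@(2,2):P a5@(0,3):R a6@(3,1):R
t=2: a0@(3,3):P a1@(3,4):P a3@(3,2):P a6@(0,1):R
t=3: a0@(3,2):P a1@(3,5):P a3@(0,2):P a6@(1,1):R

(0, 2)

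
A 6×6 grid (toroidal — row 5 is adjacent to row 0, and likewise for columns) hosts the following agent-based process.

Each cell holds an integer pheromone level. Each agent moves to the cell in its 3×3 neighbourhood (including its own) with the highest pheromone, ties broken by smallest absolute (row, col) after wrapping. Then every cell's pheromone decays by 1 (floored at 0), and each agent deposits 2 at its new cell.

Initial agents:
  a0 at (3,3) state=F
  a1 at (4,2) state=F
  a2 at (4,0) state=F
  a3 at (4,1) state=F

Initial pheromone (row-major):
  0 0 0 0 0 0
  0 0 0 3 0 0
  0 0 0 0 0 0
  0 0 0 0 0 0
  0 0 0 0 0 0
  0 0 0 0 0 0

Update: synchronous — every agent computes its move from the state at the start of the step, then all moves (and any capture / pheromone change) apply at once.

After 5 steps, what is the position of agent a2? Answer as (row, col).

(3, 0)

t=1: a0@(2,2) a1@(3,1) a2@(3,0) a3@(3,0) | pheromone: 0 0 0 0 0 0 / 0 0 0 2 0 0 / 0 0 2 0 0 0 / 4 2 0 0 0 0 / 0 0 0 0 0 0 / 0 0 0 0 0 0
t=2: a0@(1,3) a1@(3,0) a2@(3,0) a3@(3,0) | pheromone: 0 0 0 0 0 0 / 0 0 0 3 0 0 / 0 0 1 0 0 0 / 9 1 0 0 0 0 / 0 0 0 0 0 0 / 0 0 0 0 0 0
t=3: a0@(1,3) a1@(3,0) a2@(3,0) a3@(3,0) | pheromone: 0 0 0 0 0 0 / 0 0 0 4 0 0 / 0 0 0 0 0 0 / 14 0 0 0 0 0 / 0 0 0 0 0 0 / 0 0 0 0 0 0
t=4: a0@(1,3) a1@(3,0) a2@(3,0) a3@(3,0) | pheromone: 0 0 0 0 0 0 / 0 0 0 5 0 0 / 0 0 0 0 0 0 / 19 0 0 0 0 0 / 0 0 0 0 0 0 / 0 0 0 0 0 0
t=5: a0@(1,3) a1@(3,0) a2@(3,0) a3@(3,0) | pheromone: 0 0 0 0 0 0 / 0 0 0 6 0 0 / 0 0 0 0 0 0 / 24 0 0 0 0 0 / 0 0 0 0 0 0 / 0 0 0 0 0 0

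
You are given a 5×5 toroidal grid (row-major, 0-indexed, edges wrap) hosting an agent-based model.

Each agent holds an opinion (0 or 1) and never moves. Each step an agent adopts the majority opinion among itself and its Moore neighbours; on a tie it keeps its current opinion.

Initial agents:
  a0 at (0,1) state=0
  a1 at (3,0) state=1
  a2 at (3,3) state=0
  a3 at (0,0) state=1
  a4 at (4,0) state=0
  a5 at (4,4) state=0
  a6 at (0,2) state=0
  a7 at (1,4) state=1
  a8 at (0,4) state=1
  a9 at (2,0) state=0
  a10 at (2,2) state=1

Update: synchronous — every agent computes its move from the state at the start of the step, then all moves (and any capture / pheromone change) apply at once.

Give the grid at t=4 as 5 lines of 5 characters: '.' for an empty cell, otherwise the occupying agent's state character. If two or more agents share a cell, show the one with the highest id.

100.1
....1
1.1..
0..0.
0...0

t=1: a0@(0,1):0 a1@(3,0):0 a2@(3,3):0 a3@(0,0):1 a4@(4,0):0 a5@(4,4):0 a6@(0,2):0 a7@(1,4):1 a8@(0,4):1 a9@(2,0):1 a10@(2,2):1
t=2: (unchanged — steady state)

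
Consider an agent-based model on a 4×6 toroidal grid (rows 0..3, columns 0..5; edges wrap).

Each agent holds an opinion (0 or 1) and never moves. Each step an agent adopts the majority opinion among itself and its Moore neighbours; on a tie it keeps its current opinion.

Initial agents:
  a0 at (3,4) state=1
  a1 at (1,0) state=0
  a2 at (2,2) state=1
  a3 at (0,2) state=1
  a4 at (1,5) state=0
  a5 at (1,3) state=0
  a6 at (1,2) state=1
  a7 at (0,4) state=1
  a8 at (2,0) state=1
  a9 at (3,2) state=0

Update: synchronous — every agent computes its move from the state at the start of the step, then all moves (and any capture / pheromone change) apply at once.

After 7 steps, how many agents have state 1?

t=1: a0@(3,4):1 a1@(1,0):0 a2@(2,2):1 a3@(0,2):1 a4@(1,5):0 a5@(1,3):1 a6@(1,2):1 a7@(0,4):1 a8@(2,0):0 a9@(3,2):1
t=2: (unchanged — steady state)

7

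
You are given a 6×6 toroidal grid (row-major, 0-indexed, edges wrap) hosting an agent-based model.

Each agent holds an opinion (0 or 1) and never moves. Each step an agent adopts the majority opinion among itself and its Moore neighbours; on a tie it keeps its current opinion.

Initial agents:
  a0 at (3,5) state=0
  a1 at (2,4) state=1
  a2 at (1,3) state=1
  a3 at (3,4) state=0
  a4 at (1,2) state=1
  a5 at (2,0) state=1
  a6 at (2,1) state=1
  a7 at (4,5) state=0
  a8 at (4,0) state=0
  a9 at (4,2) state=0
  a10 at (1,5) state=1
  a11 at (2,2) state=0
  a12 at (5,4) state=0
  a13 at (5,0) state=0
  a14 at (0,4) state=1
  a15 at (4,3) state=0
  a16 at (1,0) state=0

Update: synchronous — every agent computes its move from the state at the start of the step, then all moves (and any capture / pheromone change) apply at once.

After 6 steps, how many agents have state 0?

t=1: a0@(3,5):0 a1@(2,4):1 a2@(1,3):1 a3@(3,4):0 a4@(1,2):1 a5@(2,0):1 a6@(2,1):1 a7@(4,5):0 a8@(4,0):0 a9@(4,2):0 a10@(1,5):1 a11@(2,2):1 a12@(5,4):0 a13@(5,0):0 a14@(0,4):1 a15@(4,3):0 a16@(1,0):1
t=2: (unchanged — steady state)

8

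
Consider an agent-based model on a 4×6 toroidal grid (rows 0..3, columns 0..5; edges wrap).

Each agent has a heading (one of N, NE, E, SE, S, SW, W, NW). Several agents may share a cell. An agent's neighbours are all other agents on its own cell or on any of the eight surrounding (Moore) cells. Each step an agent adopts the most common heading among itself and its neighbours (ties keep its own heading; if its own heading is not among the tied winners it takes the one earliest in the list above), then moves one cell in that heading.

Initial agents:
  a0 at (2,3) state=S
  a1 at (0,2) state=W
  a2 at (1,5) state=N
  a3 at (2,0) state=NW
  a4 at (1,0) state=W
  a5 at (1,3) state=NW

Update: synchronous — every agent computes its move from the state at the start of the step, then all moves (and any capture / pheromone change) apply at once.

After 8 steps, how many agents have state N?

1

t=1: a0@(3,3):S a1@(0,1):W a2@(0,5):N a3@(1,5):NW a4@(1,5):W a5@(0,2):NW
t=2: a0@(0,3):S a1@(0,0):W a2@(3,5):N a3@(0,4):NW a4@(1,4):W a5@(3,1):NW
t=3: a0@(1,3):S a1@(0,5):W a2@(2,5):N a3@(3,3):NW a4@(1,3):W a5@(2,0):NW
t=4: a0@(2,3):S a1@(0,4):W a2@(1,5):N a3@(2,2):NW a4@(1,2):W a5@(1,5):NW
t=5: a0@(3,3):S a1@(0,3):W a2@(0,5):N a3@(1,1):NW a4@(1,1):W a5@(0,4):NW
t=6: a0@(0,3):S a1@(0,2):W a2@(3,5):N a3@(0,0):NW a4@(1,0):W a5@(3,3):NW
t=7: a0@(1,3):S a1@(0,1):W a2@(2,5):N a3@(3,5):NW a4@(1,5):W a5@(2,2):NW
t=8: a0@(2,3):S a1@(0,0):W a2@(1,5):N a3@(2,4):NW a4@(1,4):W a5@(1,1):NW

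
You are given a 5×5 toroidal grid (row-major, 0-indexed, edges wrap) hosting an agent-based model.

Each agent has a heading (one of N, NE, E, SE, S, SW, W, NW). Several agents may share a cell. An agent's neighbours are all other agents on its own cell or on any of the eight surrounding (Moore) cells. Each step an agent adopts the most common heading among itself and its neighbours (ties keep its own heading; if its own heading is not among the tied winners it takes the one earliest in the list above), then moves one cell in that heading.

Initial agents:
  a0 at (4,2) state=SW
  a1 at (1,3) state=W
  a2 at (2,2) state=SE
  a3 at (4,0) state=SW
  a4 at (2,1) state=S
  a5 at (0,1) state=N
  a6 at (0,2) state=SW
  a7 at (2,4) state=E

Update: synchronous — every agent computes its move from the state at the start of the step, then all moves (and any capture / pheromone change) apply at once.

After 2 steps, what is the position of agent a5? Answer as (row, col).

(2, 4)

t=1: a0@(0,1):SW a1@(1,2):W a2@(3,3):SE a3@(0,4):SW a4@(3,1):S a5@(1,0):SW a6@(1,1):SW a7@(2,0):E
t=2: a0@(1,0):SW a1@(2,1):SW a2@(4,4):SE a3@(1,3):SW a4@(4,1):S a5@(2,4):SW a6@(2,0):SW a7@(3,4):SW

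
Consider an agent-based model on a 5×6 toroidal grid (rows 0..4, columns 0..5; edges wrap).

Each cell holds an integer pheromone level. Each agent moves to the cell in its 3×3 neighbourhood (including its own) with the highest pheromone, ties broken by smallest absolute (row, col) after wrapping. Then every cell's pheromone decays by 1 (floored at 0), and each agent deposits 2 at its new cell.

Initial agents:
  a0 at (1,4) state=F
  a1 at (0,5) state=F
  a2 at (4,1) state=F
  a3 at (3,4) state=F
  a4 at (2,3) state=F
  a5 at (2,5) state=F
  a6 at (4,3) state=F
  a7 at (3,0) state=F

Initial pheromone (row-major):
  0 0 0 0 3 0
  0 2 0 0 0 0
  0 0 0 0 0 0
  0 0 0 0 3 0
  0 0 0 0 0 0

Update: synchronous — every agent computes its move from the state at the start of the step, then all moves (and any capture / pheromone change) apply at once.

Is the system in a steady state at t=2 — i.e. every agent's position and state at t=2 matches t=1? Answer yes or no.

yes

t=1: a0@(0,4) a1@(0,4) a2@(0,0) a3@(3,4) a4@(3,4) a5@(3,4) a6@(0,4) a7@(2,0) | pheromone: 2 0 0 0 8 0 / 0 1 0 0 0 0 / 2 0 0 0 0 0 / 0 0 0 0 8 0 / 0 0 0 0 0 0
t=2: a0@(0,4) a1@(0,4) a2@(0,0) a3@(3,4) a4@(3,4) a5@(3,4) a6@(0,4) a7@(2,0) | pheromone: 3 0 0 0 13 0 / 0 0 0 0 0 0 / 3 0 0 0 0 0 / 0 0 0 0 13 0 / 0 0 0 0 0 0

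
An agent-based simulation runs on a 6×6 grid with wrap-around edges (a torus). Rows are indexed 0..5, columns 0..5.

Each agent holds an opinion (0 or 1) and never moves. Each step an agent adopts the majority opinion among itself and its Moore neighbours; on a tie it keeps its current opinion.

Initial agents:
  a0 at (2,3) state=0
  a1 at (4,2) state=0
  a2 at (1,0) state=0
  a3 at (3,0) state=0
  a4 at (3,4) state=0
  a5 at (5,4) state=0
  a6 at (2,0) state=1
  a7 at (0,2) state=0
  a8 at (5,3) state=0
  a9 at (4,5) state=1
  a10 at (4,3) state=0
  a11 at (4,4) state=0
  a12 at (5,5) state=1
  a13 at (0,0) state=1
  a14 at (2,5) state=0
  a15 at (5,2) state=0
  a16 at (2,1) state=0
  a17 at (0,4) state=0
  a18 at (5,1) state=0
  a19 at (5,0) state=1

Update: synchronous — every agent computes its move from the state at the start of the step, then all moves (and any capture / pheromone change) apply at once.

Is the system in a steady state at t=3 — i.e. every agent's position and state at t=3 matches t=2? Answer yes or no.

no

t=1: a0@(2,3):0 a1@(4,2):0 a2@(1,0):0 a3@(3,0):0 a4@(3,4):0 a5@(5,4):0 a6@(2,0):0 a7@(0,2):0 a8@(5,3):0 a9@(4,5):0 a10@(4,3):0 a11@(4,4):0 a12@(5,5):1 a13@(0,0):1 a14@(2,5):0 a15@(5,2):0 a16@(2,1):0 a17@(0,4):0 a18@(5,1):0 a19@(5,0):1
t=2: a0@(2,3):0 a1@(4,2):0 a2@(1,0):0 a3@(3,0):0 a4@(3,4):0 a5@(5,4):0 a6@(2,0):0 a7@(0,2):0 a8@(5,3):0 a9@(4,5):0 a10@(4,3):0 a11@(4,4):0 a12@(5,5):0 a13@(0,0):1 a14@(2,5):0 a15@(5,2):0 a16@(2,1):0 a17@(0,4):0 a18@(5,1):0 a19@(5,0):1
t=3: a0@(2,3):0 a1@(4,2):0 a2@(1,0):0 a3@(3,0):0 a4@(3,4):0 a5@(5,4):0 a6@(2,0):0 a7@(0,2):0 a8@(5,3):0 a9@(4,5):0 a10@(4,3):0 a11@(4,4):0 a12@(5,5):0 a13@(0,0):0 a14@(2,5):0 a15@(5,2):0 a16@(2,1):0 a17@(0,4):0 a18@(5,1):0 a19@(5,0):0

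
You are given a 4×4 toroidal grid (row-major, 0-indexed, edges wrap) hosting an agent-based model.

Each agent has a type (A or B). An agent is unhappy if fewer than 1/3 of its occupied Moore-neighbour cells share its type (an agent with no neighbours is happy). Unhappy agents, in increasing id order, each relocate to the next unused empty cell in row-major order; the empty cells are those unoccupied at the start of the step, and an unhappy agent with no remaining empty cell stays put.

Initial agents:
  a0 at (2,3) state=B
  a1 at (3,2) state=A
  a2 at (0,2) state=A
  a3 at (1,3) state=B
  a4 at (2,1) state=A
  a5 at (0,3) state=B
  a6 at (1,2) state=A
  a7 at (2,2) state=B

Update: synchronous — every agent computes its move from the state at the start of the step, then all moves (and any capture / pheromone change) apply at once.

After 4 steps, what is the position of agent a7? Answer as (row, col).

(2, 2)

t=1: a0@(2,3):B a1@(3,2):A a2@(0,2):A a3@(1,3):B a4@(2,1):A a5@(0,0):B a6@(1,2):A a7@(2,2):B
t=2: (unchanged — steady state)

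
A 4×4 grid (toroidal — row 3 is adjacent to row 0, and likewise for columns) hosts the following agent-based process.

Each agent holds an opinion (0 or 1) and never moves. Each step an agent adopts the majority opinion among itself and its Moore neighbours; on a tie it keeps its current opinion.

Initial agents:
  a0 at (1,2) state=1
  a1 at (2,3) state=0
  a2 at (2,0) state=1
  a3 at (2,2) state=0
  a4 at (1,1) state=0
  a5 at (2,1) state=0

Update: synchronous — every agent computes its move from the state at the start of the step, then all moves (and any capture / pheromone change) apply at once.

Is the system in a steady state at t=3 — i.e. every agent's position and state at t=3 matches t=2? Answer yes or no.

t=1: a0@(1,2):0 a1@(2,3):0 a2@(2,0):0 a3@(2,2):0 a4@(1,1):0 a5@(2,1):0
t=2: (unchanged — steady state)

yes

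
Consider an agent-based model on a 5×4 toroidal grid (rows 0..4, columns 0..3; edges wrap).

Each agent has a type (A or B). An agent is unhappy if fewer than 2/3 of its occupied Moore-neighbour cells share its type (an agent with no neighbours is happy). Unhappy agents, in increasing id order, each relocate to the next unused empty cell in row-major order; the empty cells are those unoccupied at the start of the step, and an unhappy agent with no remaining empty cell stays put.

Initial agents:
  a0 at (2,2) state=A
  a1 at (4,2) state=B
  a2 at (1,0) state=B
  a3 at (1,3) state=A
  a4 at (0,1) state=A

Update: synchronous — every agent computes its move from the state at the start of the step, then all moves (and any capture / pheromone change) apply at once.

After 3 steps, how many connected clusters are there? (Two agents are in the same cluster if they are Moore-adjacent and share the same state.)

3

t=1: a0@(2,2):A a1@(0,0):B a2@(0,2):B a3@(0,3):A a4@(1,1):A
t=2: a0@(2,2):A a1@(0,1):B a2@(1,0):B a3@(1,2):A a4@(1,3):A
t=3: a0@(2,2):A a1@(0,0):B a2@(0,2):B a3@(1,2):A a4@(1,3):A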